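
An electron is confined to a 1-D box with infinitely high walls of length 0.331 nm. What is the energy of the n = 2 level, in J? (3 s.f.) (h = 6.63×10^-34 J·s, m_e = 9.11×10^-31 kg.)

For an infinite well E_n = n²h²/(8m_eL²), so E_1 = h²/(8m_eL²) = (6.63×10^-34)²/(8·9.11×10^-31·(3.31×10^-10 m)²) = 5.505×10^-19 J.
Then E_2 = 2²·E_1 = 4·5.505×10^-19 J = 2.20×10^-18 J.

E_2 = 2.20×10^-18 J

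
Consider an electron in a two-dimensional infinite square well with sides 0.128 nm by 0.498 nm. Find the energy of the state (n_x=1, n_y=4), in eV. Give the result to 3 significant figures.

For a 2D rectangular well E = (h²/8m_e)·Σ n_i²/L_i² = (6.626×10^-34)²/(8·9.109×10^-31) · [1²/(0.128 nm)² + 4²/(0.498 nm)²].
Evaluating gives E = 7.564×10^-18 J = 47.2 eV.

E = 47.2 eV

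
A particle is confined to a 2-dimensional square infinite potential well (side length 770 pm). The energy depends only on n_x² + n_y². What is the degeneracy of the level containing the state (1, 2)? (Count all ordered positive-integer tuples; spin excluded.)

The level has n_x² + n_y² = 5. The ordered positive-integer solutions are (1, 2), (2, 1).
That gives 2 states.

degeneracy = 2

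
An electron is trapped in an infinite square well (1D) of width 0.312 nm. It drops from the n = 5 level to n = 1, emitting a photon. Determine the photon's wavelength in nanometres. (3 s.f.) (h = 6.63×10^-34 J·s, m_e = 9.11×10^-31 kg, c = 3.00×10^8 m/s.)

E_1 = h²/(8m_eL²) = 6.196×10^-19 J, so ΔE = (5² − 1²)E_1 = 1.487×10^-17 J.
λ = hc/ΔE = (6.63×10^-34·3.00×10^8)/1.487×10^-17 = 1.34×10^-8 m = 13.4 nm.

λ = 13.4 nm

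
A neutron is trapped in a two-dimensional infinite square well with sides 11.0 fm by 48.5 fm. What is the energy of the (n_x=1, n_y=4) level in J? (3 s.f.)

For a 2D rectangular well E = (h²/8m_n)·Σ n_i²/L_i² = (6.626×10^-34)²/(8·1.675×10^-27) · [1²/(11.0 fm)² + 4²/(48.5 fm)²].
Evaluating gives E = 4.94×10^-13 J.

E = 4.94×10^-13 J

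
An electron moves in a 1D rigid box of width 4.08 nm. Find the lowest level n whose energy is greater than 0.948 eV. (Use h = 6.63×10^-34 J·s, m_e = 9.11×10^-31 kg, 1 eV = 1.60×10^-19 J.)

E_1 = h²/(8m_eL²) = 3.623×10^-21 J = 0.02264 eV.
Need n² > 0.948/0.02264 = 41.87, i.e. n > 6.471.
The smallest integer satisfying this is n = 7.

n = 7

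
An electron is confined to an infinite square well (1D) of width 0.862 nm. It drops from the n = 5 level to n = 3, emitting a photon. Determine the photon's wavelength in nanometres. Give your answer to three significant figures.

E_1 = h²/(8m_eL²) = 8.108×10^-20 J, so ΔE = (5² − 3²)E_1 = 1.297×10^-18 J.
λ = hc/ΔE = (6.626×10^-34·2.998×10^8)/1.297×10^-18 = 1.53×10^-7 m = 153 nm.

λ = 153 nm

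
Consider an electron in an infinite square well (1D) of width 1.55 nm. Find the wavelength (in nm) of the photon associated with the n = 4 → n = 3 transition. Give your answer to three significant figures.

λ = 1.13×10^3 nm

E_1 = h²/(8m_eL²) = 2.508×10^-20 J, so ΔE = (4² − 3²)E_1 = 1.756×10^-19 J.
λ = hc/ΔE = (6.626×10^-34·2.998×10^8)/1.756×10^-19 = 1.13×10^-6 m = 1.13×10^3 nm.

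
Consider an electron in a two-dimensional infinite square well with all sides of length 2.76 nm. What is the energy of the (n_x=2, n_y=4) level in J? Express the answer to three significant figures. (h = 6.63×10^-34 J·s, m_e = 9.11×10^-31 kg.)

E = 1.58×10^-19 J

For a 2D rectangular well E = (h²/8m_e)·Σ n_i²/L_i² = (6.63×10^-34)²/(8·9.11×10^-31) · [2²/(2.76 nm)² + 4²/(2.76 nm)²].
Evaluating gives E = 1.58×10^-19 J.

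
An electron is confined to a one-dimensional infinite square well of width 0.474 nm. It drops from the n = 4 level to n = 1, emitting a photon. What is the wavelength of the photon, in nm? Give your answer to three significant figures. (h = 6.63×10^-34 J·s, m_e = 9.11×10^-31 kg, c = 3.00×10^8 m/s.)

E_1 = h²/(8m_eL²) = 2.684×10^-19 J, so ΔE = (4² − 1²)E_1 = 4.026×10^-18 J.
λ = hc/ΔE = (6.63×10^-34·3.00×10^8)/4.026×10^-18 = 4.94×10^-8 m = 49.4 nm.

λ = 49.4 nm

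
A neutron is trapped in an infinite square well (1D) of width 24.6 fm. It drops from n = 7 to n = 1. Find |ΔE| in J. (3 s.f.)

|ΔE| = 2.60×10^-12 J

E_1 = h²/(8m_nL²) = 5.414×10^-14 J.
|ΔE| = |7² − 1²|·E_1 = 48·5.414×10^-14 J = 2.60×10^-12 J.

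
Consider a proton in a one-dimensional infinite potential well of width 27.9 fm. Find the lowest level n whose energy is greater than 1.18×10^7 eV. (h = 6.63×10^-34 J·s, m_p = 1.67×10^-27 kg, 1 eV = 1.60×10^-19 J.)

E_1 = h²/(8m_pL²) = 4.227×10^-14 J = 2.642×10^5 eV.
Need n² > 1.18×10^7/2.642×10^5 = 44.66, i.e. n > 6.683.
The smallest integer satisfying this is n = 7.

n = 7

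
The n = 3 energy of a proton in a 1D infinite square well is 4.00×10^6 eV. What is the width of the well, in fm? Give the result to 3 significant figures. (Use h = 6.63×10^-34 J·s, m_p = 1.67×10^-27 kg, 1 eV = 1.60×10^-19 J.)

L = 21.5 fm

From E_n = n²h²/(8m_pL²), L = n·h/√(8m_pE_n).
E_3 = 4.00×10^6 eV = 6.400×10^-13 J, so L = 3·6.63×10^-34/√(8·1.67×10^-27·6.400×10^-13) = 2.15×10^-14 m = 21.5 fm.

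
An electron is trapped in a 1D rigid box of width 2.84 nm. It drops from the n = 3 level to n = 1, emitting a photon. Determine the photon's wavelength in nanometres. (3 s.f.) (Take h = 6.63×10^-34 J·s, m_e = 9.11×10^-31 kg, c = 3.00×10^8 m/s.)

λ = 3.32×10^3 nm

E_1 = h²/(8m_eL²) = 7.478×10^-21 J, so ΔE = (3² − 1²)E_1 = 5.982×10^-20 J.
λ = hc/ΔE = (6.63×10^-34·3.00×10^8)/5.982×10^-20 = 3.32×10^-6 m = 3.32×10^3 nm.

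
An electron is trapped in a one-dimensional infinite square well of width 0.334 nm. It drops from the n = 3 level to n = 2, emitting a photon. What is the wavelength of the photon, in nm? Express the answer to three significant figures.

E_1 = h²/(8m_eL²) = 5.401×10^-19 J, so ΔE = (3² − 2²)E_1 = 2.700×10^-18 J.
λ = hc/ΔE = (6.626×10^-34·2.998×10^8)/2.700×10^-18 = 7.36×10^-8 m = 73.6 nm.

λ = 73.6 nm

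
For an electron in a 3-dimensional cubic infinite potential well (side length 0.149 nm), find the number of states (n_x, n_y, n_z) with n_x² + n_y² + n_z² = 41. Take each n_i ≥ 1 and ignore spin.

degeneracy = 9

The level has n_x² + n_y² + n_z² = 41. The ordered positive-integer solutions are (1, 2, 6), (1, 6, 2), (2, 1, 6), (2, 6, 1), (3, 4, 4), (4, 3, 4), (4, 4, 3), (6, 1, 2), (6, 2, 1).
That gives 9 states.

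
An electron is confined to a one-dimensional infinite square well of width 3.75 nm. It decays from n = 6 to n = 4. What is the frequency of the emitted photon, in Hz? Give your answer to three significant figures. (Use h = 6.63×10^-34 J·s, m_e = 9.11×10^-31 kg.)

E_1 = h²/(8m_eL²) = 4.289×10^-21 J and ΔE = (6² − 4²)E_1 = 8.578×10^-20 J.
f = ΔE/h = 8.578×10^-20/6.63×10^-34 = 1.29×10^14 Hz.

f = 1.29×10^14 Hz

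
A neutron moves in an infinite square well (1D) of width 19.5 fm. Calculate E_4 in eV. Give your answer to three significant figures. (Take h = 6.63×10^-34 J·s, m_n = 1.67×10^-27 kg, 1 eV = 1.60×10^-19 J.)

For an infinite well E_n = n²h²/(8m_nL²), so E_1 = h²/(8m_nL²) = (6.63×10^-34)²/(8·1.67×10^-27·(1.95×10^-14 m)²) = 8.653×10^-14 J.
Then E_4 = 4²·E_1 = 16·8.653×10^-14 J = 1.384×10^-12 J.
Converting, E_4 = 1.384×10^-12 J / (1.60×10^-19 J/eV) = 8.65×10^6 eV.

E_4 = 8.65×10^6 eV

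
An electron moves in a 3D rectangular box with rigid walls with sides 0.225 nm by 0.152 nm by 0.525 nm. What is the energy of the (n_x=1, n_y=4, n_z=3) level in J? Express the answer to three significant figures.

For a 3D rectangular well E = (h²/8m_e)·Σ n_i²/L_i² = (6.626×10^-34)²/(8·9.109×10^-31) · [1²/(0.225 nm)² + 4²/(0.152 nm)² + 3²/(0.525 nm)²].
Evaluating gives E = 4.49×10^-17 J.

E = 4.49×10^-17 J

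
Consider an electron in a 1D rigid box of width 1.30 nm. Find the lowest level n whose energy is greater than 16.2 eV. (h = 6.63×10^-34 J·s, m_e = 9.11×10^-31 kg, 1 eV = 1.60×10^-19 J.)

n = 9

E_1 = h²/(8m_eL²) = 3.569×10^-20 J = 0.2231 eV.
Need n² > 16.2/0.2231 = 72.61, i.e. n > 8.521.
The smallest integer satisfying this is n = 9.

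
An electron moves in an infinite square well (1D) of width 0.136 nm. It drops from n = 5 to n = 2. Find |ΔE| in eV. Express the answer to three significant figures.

|ΔE| = 427 eV

E_1 = h²/(8m_eL²) = 3.257×10^-18 J.
|ΔE| = |5² − 2²|·E_1 = 21·3.257×10^-18 J = 6.840×10^-17 J = 427 eV.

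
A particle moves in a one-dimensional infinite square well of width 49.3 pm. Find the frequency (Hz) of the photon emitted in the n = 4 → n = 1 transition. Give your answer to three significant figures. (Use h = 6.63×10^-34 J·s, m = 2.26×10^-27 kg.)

f = 2.26×10^14 Hz

E_1 = h²/(8mL²) = 1.000×10^-20 J and ΔE = (4² − 1²)E_1 = 1.500×10^-19 J.
f = ΔE/h = 1.500×10^-19/6.63×10^-34 = 2.26×10^14 Hz.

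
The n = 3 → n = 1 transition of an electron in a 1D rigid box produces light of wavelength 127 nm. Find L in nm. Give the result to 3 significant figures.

L = 0.555 nm

The photon carries ΔE = hc/λ = 6.626×10^-34·2.998×10^8/1.27×10^-7 m = 1.564×10^-18 J.
Since ΔE = (3² − 1²)E_1, E_1 = 1.955×10^-19 J, and L = h/√(8m_eE_1) = 5.55×10^-10 m = 0.555 nm.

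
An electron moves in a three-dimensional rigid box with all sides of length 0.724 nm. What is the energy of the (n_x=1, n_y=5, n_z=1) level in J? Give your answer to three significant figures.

E = 3.10×10^-18 J

For a 3D rectangular well E = (h²/8m_e)·Σ n_i²/L_i² = (6.626×10^-34)²/(8·9.109×10^-31) · [1²/(0.724 nm)² + 5²/(0.724 nm)² + 1²/(0.724 nm)²].
Evaluating gives E = 3.10×10^-18 J.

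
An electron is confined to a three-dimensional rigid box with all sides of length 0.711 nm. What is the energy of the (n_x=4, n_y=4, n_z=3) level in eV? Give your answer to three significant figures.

E = 30.5 eV

For a 3D rectangular well E = (h²/8m_e)·Σ n_i²/L_i² = (6.626×10^-34)²/(8·9.109×10^-31) · [4²/(0.711 nm)² + 4²/(0.711 nm)² + 3²/(0.711 nm)²].
Evaluating gives E = 4.886×10^-18 J = 30.5 eV.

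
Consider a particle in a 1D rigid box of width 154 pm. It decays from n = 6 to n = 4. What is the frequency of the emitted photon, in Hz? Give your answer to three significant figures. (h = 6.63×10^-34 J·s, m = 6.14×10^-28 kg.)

E_1 = h²/(8mL²) = 3.773×10^-21 J and ΔE = (6² − 4²)E_1 = 7.546×10^-20 J.
f = ΔE/h = 7.546×10^-20/6.63×10^-34 = 1.14×10^14 Hz.

f = 1.14×10^14 Hz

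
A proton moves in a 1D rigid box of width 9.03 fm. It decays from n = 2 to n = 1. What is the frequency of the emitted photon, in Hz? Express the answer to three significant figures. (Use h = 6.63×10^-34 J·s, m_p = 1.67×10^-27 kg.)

f = 1.83×10^21 Hz

E_1 = h²/(8m_pL²) = 4.035×10^-13 J and ΔE = (2² − 1²)E_1 = 1.210×10^-12 J.
f = ΔE/h = 1.210×10^-12/6.63×10^-34 = 1.83×10^21 Hz.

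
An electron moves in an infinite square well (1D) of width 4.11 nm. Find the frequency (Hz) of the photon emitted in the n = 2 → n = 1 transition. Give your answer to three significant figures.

E_1 = h²/(8m_eL²) = 3.567×10^-21 J and ΔE = (2² − 1²)E_1 = 1.070×10^-20 J.
f = ΔE/h = 1.070×10^-20/6.626×10^-34 = 1.61×10^13 Hz.

f = 1.61×10^13 Hz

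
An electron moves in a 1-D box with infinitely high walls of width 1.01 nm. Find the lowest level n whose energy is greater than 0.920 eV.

n = 2

E_1 = h²/(8m_eL²) = 5.906×10^-20 J = 0.3687 eV.
Need n² > 0.920/0.3687 = 2.495, i.e. n > 1.580.
The smallest integer satisfying this is n = 2.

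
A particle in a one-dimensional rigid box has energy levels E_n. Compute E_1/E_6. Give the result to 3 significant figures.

E_n ∝ n², so E_1/E_6 = 1²/6² = 1/36 = 0.0278.

0.0278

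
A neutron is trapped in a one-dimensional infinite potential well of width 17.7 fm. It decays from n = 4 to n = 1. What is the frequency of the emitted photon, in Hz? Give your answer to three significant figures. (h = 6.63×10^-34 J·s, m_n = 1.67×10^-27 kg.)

E_1 = h²/(8m_nL²) = 1.050×10^-13 J and ΔE = (4² − 1²)E_1 = 1.575×10^-12 J.
f = ΔE/h = 1.575×10^-12/6.63×10^-34 = 2.38×10^21 Hz.

f = 2.38×10^21 Hz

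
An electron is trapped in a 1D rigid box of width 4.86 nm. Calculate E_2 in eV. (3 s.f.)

For an infinite well E_n = n²h²/(8m_eL²), so E_1 = h²/(8m_eL²) = (6.626×10^-34)²/(8·9.109×10^-31·(4.86×10^-9 m)²) = 2.551×10^-21 J.
Then E_2 = 2²·E_1 = 4·2.551×10^-21 J = 1.020×10^-20 J.
Converting, E_2 = 1.020×10^-20 J / (1.602×10^-19 J/eV) = 0.0637 eV.

E_2 = 0.0637 eV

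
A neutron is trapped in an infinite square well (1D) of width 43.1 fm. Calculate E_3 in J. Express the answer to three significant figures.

For an infinite well E_n = n²h²/(8m_nL²), so E_1 = h²/(8m_nL²) = (6.626×10^-34)²/(8·1.675×10^-27·(4.31×10^-14 m)²) = 1.764×10^-14 J.
Then E_3 = 3²·E_1 = 9·1.764×10^-14 J = 1.59×10^-13 J.

E_3 = 1.59×10^-13 J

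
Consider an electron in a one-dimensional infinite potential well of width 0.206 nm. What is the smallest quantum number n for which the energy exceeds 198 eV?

E_1 = h²/(8m_eL²) = 1.420×10^-18 J = 8.864 eV.
Need n² > 198/8.864 = 22.34, i.e. n > 4.727.
The smallest integer satisfying this is n = 5.

n = 5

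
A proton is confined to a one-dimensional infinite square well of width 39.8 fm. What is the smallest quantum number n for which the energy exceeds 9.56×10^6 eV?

n = 9

E_1 = h²/(8m_pL²) = 2.071×10^-14 J = 1.293×10^5 eV.
Need n² > 9.56×10^6/1.293×10^5 = 73.94, i.e. n > 8.599.
The smallest integer satisfying this is n = 9.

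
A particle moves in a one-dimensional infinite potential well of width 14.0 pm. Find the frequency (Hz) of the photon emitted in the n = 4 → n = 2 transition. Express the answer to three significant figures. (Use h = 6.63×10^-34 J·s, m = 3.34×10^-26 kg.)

f = 1.52×10^14 Hz

E_1 = h²/(8mL²) = 8.393×10^-21 J and ΔE = (4² − 2²)E_1 = 1.007×10^-19 J.
f = ΔE/h = 1.007×10^-19/6.63×10^-34 = 1.52×10^14 Hz.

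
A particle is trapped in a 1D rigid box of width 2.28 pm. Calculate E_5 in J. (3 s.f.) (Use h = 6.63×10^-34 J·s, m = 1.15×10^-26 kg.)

For an infinite well E_n = n²h²/(8mL²), so E_1 = h²/(8mL²) = (6.63×10^-34)²/(8·1.15×10^-26·(2.28×10^-12 m)²) = 9.191×10^-19 J.
Then E_5 = 5²·E_1 = 25·9.191×10^-19 J = 2.30×10^-17 J.

E_5 = 2.30×10^-17 J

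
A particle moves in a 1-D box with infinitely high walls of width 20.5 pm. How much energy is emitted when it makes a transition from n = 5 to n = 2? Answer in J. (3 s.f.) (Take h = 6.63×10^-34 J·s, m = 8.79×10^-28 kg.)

|ΔE| = 3.12×10^-18 J

E_1 = h²/(8mL²) = 1.487×10^-19 J.
|ΔE| = |5² − 2²|·E_1 = 21·1.487×10^-19 J = 3.12×10^-18 J.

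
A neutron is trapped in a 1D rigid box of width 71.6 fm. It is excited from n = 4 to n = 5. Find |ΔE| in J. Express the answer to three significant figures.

|ΔE| = 5.75×10^-14 J

E_1 = h²/(8m_nL²) = 6.391×10^-15 J.
|ΔE| = |4² − 5²|·E_1 = 9·6.391×10^-15 J = 5.75×10^-14 J.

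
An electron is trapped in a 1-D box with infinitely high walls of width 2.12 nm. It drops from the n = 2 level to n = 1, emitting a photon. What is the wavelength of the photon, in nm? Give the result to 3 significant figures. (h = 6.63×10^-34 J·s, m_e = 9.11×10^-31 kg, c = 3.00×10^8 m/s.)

λ = 4.94×10^3 nm

E_1 = h²/(8m_eL²) = 1.342×10^-20 J, so ΔE = (2² − 1²)E_1 = 4.026×10^-20 J.
λ = hc/ΔE = (6.63×10^-34·3.00×10^8)/4.026×10^-20 = 4.94×10^-6 m = 4.94×10^3 nm.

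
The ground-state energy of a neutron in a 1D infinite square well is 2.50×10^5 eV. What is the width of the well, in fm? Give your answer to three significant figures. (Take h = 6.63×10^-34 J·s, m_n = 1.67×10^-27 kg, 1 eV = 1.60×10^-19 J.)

L = 28.7 fm

From E_n = n²h²/(8m_nL²), L = n·h/√(8m_nE_n).
E_1 = 2.50×10^5 eV = 4.000×10^-14 J, so L = 1·6.63×10^-34/√(8·1.67×10^-27·4.000×10^-14) = 2.87×10^-14 m = 28.7 fm.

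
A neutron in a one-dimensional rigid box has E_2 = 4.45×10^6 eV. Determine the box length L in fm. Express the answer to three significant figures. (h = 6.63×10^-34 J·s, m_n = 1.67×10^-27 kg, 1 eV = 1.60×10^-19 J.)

From E_n = n²h²/(8m_nL²), L = n·h/√(8m_nE_n).
E_2 = 4.45×10^6 eV = 7.120×10^-13 J, so L = 2·6.63×10^-34/√(8·1.67×10^-27·7.120×10^-13) = 1.36×10^-14 m = 13.6 fm.

L = 13.6 fm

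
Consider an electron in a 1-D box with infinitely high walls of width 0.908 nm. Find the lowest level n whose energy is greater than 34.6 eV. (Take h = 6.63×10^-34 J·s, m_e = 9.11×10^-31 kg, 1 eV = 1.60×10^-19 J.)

E_1 = h²/(8m_eL²) = 7.316×10^-20 J = 0.4573 eV.
Need n² > 34.6/0.4573 = 75.66, i.e. n > 8.698.
The smallest integer satisfying this is n = 9.

n = 9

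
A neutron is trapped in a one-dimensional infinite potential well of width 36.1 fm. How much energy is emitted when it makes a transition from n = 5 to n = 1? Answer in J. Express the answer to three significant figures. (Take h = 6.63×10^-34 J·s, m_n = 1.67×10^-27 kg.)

|ΔE| = 6.06×10^-13 J

E_1 = h²/(8m_nL²) = 2.525×10^-14 J.
|ΔE| = |5² − 1²|·E_1 = 24·2.525×10^-14 J = 6.06×10^-13 J.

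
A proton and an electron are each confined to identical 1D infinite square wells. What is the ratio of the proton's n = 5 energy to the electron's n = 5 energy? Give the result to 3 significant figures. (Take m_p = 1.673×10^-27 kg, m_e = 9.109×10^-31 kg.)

E_n ∝ 1/m at fixed n and L, so the ratio is m_e/m_p = 9.109×10^-31/1.673×10^-27 = 5.44×10^-4.

5.44×10^-4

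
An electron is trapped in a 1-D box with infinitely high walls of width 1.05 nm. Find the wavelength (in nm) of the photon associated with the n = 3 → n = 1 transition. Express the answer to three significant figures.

λ = 454 nm

E_1 = h²/(8m_eL²) = 5.465×10^-20 J, so ΔE = (3² − 1²)E_1 = 4.372×10^-19 J.
λ = hc/ΔE = (6.626×10^-34·2.998×10^8)/4.372×10^-19 = 4.54×10^-7 m = 454 nm.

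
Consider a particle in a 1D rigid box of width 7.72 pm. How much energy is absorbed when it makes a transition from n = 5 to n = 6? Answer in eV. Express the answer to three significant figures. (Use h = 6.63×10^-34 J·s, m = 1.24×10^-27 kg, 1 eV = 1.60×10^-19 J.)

E_1 = h²/(8mL²) = 7.435×10^-19 J.
|ΔE| = |5² − 6²|·E_1 = 11·7.435×10^-19 J = 8.179×10^-18 J = 51.1 eV.

|ΔE| = 51.1 eV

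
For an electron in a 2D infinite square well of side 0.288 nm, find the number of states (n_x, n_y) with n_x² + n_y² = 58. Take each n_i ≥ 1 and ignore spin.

The level has n_x² + n_y² = 58. The ordered positive-integer solutions are (3, 7), (7, 3).
That gives 2 states.

degeneracy = 2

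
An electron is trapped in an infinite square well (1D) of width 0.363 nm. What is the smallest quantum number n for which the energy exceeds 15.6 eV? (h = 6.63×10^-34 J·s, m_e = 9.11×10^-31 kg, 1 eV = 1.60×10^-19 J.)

E_1 = h²/(8m_eL²) = 4.577×10^-19 J = 2.861 eV.
Need n² > 15.6/2.861 = 5.453, i.e. n > 2.335.
The smallest integer satisfying this is n = 3.

n = 3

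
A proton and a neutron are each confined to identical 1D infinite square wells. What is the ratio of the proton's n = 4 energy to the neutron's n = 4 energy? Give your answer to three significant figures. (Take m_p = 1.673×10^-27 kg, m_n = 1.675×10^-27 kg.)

1.00

E_n ∝ 1/m at fixed n and L, so the ratio is m_n/m_p = 1.675×10^-27/1.673×10^-27 = 1.00.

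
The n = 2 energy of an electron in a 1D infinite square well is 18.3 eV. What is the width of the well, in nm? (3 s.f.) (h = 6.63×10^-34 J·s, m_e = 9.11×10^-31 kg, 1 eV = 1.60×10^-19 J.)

From E_n = n²h²/(8m_eL²), L = n·h/√(8m_eE_n).
E_2 = 18.3 eV = 2.928×10^-18 J, so L = 2·6.63×10^-34/√(8·9.11×10^-31·2.928×10^-18) = 2.87×10^-10 m = 0.287 nm.

L = 0.287 nm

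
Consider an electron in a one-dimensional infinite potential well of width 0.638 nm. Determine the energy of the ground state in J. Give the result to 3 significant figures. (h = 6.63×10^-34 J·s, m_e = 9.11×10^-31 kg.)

For an infinite well E_n = n²h²/(8m_eL²), so E_1 = h²/(8m_eL²) = (6.63×10^-34)²/(8·9.11×10^-31·(6.38×10^-10 m)²) = 1.482×10^-19 J.

E_1 = 1.48×10^-19 J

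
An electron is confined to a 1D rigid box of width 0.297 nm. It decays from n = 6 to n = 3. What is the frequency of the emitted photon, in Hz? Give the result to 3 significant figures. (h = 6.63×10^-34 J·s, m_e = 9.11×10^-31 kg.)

f = 2.78×10^16 Hz

E_1 = h²/(8m_eL²) = 6.838×10^-19 J and ΔE = (6² − 3²)E_1 = 1.846×10^-17 J.
f = ΔE/h = 1.846×10^-17/6.63×10^-34 = 2.78×10^16 Hz.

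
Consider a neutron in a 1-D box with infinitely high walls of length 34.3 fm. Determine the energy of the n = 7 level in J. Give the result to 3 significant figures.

For an infinite well E_n = n²h²/(8m_nL²), so E_1 = h²/(8m_nL²) = (6.626×10^-34)²/(8·1.675×10^-27·(3.43×10^-14 m)²) = 2.785×10^-14 J.
Then E_7 = 7²·E_1 = 49·2.785×10^-14 J = 1.36×10^-12 J.

E_7 = 1.36×10^-12 J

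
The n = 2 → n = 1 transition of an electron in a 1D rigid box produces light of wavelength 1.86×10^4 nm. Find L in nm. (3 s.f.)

L = 4.11 nm

The photon carries ΔE = hc/λ = 6.626×10^-34·2.998×10^8/1.86×10^-5 m = 1.068×10^-20 J.
Since ΔE = (2² − 1²)E_1, E_1 = 3.560×10^-21 J, and L = h/√(8m_eE_1) = 4.11×10^-9 m = 4.11 nm.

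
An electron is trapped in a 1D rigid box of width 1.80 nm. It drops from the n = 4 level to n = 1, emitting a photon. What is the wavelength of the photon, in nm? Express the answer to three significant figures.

E_1 = h²/(8m_eL²) = 1.860×10^-20 J, so ΔE = (4² − 1²)E_1 = 2.790×10^-19 J.
λ = hc/ΔE = (6.626×10^-34·2.998×10^8)/2.790×10^-19 = 7.12×10^-7 m = 712 nm.

λ = 712 nm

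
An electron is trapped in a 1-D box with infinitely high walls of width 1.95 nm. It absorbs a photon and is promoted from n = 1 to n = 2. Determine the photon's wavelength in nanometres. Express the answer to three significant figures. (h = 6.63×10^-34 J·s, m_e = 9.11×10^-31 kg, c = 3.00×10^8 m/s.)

E_1 = h²/(8m_eL²) = 1.586×10^-20 J, so ΔE = (2² − 1²)E_1 = 4.758×10^-20 J.
λ = hc/ΔE = (6.63×10^-34·3.00×10^8)/4.758×10^-20 = 4.18×10^-6 m = 4.18×10^3 nm.

λ = 4.18×10^3 nm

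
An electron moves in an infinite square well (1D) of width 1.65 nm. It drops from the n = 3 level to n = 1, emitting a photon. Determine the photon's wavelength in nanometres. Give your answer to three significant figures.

λ = 1.12×10^3 nm

E_1 = h²/(8m_eL²) = 2.213×10^-20 J, so ΔE = (3² − 1²)E_1 = 1.770×10^-19 J.
λ = hc/ΔE = (6.626×10^-34·2.998×10^8)/1.770×10^-19 = 1.12×10^-6 m = 1.12×10^3 nm.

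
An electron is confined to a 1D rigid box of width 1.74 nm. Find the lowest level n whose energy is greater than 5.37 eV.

n = 7

E_1 = h²/(8m_eL²) = 1.990×10^-20 J = 0.1242 eV.
Need n² > 5.37/0.1242 = 43.24, i.e. n > 6.576.
The smallest integer satisfying this is n = 7.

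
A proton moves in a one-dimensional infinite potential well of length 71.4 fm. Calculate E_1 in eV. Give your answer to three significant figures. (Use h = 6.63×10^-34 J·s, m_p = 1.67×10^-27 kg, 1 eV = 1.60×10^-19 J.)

E_1 = 4.03×10^4 eV

For an infinite well E_n = n²h²/(8m_pL²), so E_1 = h²/(8m_pL²) = (6.63×10^-34)²/(8·1.67×10^-27·(7.14×10^-14 m)²) = 6.454×10^-15 J.
Converting, E_1 = 6.454×10^-15 J / (1.60×10^-19 J/eV) = 4.03×10^4 eV.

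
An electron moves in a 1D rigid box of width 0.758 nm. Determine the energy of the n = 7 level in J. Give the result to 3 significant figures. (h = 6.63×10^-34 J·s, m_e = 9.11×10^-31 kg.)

E_7 = 5.14×10^-18 J

For an infinite well E_n = n²h²/(8m_eL²), so E_1 = h²/(8m_eL²) = (6.63×10^-34)²/(8·9.11×10^-31·(7.58×10^-10 m)²) = 1.050×10^-19 J.
Then E_7 = 7²·E_1 = 49·1.050×10^-19 J = 5.14×10^-18 J.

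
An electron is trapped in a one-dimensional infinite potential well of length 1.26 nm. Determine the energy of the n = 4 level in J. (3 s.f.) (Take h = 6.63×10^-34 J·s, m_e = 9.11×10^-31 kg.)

For an infinite well E_n = n²h²/(8m_eL²), so E_1 = h²/(8m_eL²) = (6.63×10^-34)²/(8·9.11×10^-31·(1.26×10^-9 m)²) = 3.799×10^-20 J.
Then E_4 = 4²·E_1 = 16·3.799×10^-20 J = 6.08×10^-19 J.

E_4 = 6.08×10^-19 J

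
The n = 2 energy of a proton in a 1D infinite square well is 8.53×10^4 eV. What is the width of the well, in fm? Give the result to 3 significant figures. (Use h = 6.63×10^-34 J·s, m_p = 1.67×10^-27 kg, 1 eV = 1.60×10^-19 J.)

L = 98.2 fm

From E_n = n²h²/(8m_pL²), L = n·h/√(8m_pE_n).
E_2 = 8.53×10^4 eV = 1.365×10^-14 J, so L = 2·6.63×10^-34/√(8·1.67×10^-27·1.365×10^-14) = 9.82×10^-14 m = 98.2 fm.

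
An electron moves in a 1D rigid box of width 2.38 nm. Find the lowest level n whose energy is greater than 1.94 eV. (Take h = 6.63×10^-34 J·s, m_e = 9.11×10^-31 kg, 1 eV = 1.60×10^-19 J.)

n = 6

E_1 = h²/(8m_eL²) = 1.065×10^-20 J = 0.06656 eV.
Need n² > 1.94/0.06656 = 29.15, i.e. n > 5.399.
The smallest integer satisfying this is n = 6.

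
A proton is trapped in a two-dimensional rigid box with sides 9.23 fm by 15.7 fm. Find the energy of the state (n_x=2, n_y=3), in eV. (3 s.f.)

For a 2D rectangular well E = (h²/8m_p)·Σ n_i²/L_i² = (6.626×10^-34)²/(8·1.673×10^-27) · [2²/(9.23 fm)² + 3²/(15.7 fm)²].
Evaluating gives E = 2.738×10^-12 J = 1.71×10^7 eV.

E = 1.71×10^7 eV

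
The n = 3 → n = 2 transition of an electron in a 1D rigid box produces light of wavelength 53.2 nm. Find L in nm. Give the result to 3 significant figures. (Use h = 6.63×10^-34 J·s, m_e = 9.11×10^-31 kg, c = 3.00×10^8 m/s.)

The photon carries ΔE = hc/λ = 6.63×10^-34·3.00×10^8/5.32×10^-8 m = 3.739×10^-18 J.
Since ΔE = (3² − 2²)E_1, E_1 = 7.478×10^-19 J, and L = h/√(8m_eE_1) = 2.84×10^-10 m = 0.284 nm.

L = 0.284 nm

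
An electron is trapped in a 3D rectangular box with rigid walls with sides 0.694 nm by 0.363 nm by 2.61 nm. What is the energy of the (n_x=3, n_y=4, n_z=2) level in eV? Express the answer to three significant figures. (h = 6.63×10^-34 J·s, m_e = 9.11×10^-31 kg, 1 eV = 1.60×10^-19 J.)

For a 3D rectangular well E = (h²/8m_e)·Σ n_i²/L_i² = (6.63×10^-34)²/(8·9.11×10^-31) · [3²/(0.694 nm)² + 4²/(0.363 nm)² + 2²/(2.61 nm)²].
Evaluating gives E = 8.486×10^-18 J = 53.0 eV.

E = 53.0 eV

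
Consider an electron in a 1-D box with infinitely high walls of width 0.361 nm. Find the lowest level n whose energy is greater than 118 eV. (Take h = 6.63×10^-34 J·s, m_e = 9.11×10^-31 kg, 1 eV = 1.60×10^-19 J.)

E_1 = h²/(8m_eL²) = 4.628×10^-19 J = 2.893 eV.
Need n² > 118/2.893 = 40.79, i.e. n > 6.387.
The smallest integer satisfying this is n = 7.

n = 7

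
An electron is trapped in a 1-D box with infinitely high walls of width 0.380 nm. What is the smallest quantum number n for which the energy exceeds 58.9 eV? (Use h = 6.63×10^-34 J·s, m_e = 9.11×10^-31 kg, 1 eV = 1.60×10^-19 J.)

n = 5

E_1 = h²/(8m_eL²) = 4.177×10^-19 J = 2.611 eV.
Need n² > 58.9/2.611 = 22.56, i.e. n > 4.750.
The smallest integer satisfying this is n = 5.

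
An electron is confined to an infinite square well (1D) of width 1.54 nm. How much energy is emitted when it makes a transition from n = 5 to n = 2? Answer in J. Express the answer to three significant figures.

|ΔE| = 5.33×10^-19 J

E_1 = h²/(8m_eL²) = 2.540×10^-20 J.
|ΔE| = |5² − 2²|·E_1 = 21·2.540×10^-20 J = 5.33×10^-19 J.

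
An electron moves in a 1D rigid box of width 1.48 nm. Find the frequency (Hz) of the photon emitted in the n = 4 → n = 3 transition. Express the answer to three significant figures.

E_1 = h²/(8m_eL²) = 2.751×10^-20 J and ΔE = (4² − 3²)E_1 = 1.926×10^-19 J.
f = ΔE/h = 1.926×10^-19/6.626×10^-34 = 2.91×10^14 Hz.

f = 2.91×10^14 Hz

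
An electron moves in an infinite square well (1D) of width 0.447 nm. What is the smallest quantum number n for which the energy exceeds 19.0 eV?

E_1 = h²/(8m_eL²) = 3.015×10^-19 J = 1.882 eV.
Need n² > 19.0/1.882 = 10.10, i.e. n > 3.178.
The smallest integer satisfying this is n = 4.

n = 4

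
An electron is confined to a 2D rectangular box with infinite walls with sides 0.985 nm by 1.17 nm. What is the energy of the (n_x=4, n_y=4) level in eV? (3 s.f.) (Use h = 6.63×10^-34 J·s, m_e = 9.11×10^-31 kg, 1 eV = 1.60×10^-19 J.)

For a 2D rectangular well E = (h²/8m_e)·Σ n_i²/L_i² = (6.63×10^-34)²/(8·9.11×10^-31) · [4²/(0.985 nm)² + 4²/(1.17 nm)²].
Evaluating gives E = 1.700×10^-18 J = 10.6 eV.

E = 10.6 eV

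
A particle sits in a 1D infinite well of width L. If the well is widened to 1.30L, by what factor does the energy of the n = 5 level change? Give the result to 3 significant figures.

E_n ∝ 1/L², so the energy scales by 1/1.30² = 0.592.

0.592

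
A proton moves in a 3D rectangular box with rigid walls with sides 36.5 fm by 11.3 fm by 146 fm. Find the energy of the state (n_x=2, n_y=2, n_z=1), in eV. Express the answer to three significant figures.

E = 7.04×10^6 eV

For a 3D rectangular well E = (h²/8m_p)·Σ n_i²/L_i² = (6.626×10^-34)²/(8·1.673×10^-27) · [2²/(36.5 fm)² + 2²/(11.3 fm)² + 1²/(146 fm)²].
Evaluating gives E = 1.128×10^-12 J = 7.04×10^6 eV.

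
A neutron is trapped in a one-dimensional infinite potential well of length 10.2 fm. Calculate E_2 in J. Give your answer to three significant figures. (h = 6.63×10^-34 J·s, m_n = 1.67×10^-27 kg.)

For an infinite well E_n = n²h²/(8m_nL²), so E_1 = h²/(8m_nL²) = (6.63×10^-34)²/(8·1.67×10^-27·(1.02×10^-14 m)²) = 3.162×10^-13 J.
Then E_2 = 2²·E_1 = 4·3.162×10^-13 J = 1.26×10^-12 J.

E_2 = 1.26×10^-12 J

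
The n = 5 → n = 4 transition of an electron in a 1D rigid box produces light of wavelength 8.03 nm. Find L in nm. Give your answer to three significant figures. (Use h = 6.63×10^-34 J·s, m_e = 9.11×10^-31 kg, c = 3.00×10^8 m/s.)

L = 0.148 nm

The photon carries ΔE = hc/λ = 6.63×10^-34·3.00×10^8/8.03×10^-9 m = 2.477×10^-17 J.
Since ΔE = (5² − 4²)E_1, E_1 = 2.752×10^-18 J, and L = h/√(8m_eE_1) = 1.48×10^-10 m = 0.148 nm.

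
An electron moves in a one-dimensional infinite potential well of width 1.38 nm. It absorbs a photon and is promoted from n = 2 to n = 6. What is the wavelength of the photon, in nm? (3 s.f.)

E_1 = h²/(8m_eL²) = 3.164×10^-20 J, so ΔE = (6² − 2²)E_1 = 1.012×10^-18 J.
λ = hc/ΔE = (6.626×10^-34·2.998×10^8)/1.012×10^-18 = 1.96×10^-7 m = 196 nm.

λ = 196 nm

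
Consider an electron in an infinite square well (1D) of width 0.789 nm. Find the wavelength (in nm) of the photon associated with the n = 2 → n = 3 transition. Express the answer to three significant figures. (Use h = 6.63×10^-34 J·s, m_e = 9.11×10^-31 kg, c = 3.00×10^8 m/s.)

λ = 411 nm

E_1 = h²/(8m_eL²) = 9.689×10^-20 J, so ΔE = (3² − 2²)E_1 = 4.844×10^-19 J.
λ = hc/ΔE = (6.63×10^-34·3.00×10^8)/4.844×10^-19 = 4.11×10^-7 m = 411 nm.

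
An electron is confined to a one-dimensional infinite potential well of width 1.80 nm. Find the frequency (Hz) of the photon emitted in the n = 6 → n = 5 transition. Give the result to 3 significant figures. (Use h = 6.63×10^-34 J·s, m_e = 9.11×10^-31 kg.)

f = 3.09×10^14 Hz

E_1 = h²/(8m_eL²) = 1.862×10^-20 J and ΔE = (6² − 5²)E_1 = 2.048×10^-19 J.
f = ΔE/h = 2.048×10^-19/6.63×10^-34 = 3.09×10^14 Hz.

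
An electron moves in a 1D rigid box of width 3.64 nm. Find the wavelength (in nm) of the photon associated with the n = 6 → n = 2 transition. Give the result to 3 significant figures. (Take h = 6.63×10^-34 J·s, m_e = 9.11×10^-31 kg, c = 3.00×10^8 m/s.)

λ = 1.37×10^3 nm

E_1 = h²/(8m_eL²) = 4.552×10^-21 J, so ΔE = (6² − 2²)E_1 = 1.457×10^-19 J.
λ = hc/ΔE = (6.63×10^-34·3.00×10^8)/1.457×10^-19 = 1.37×10^-6 m = 1.37×10^3 nm.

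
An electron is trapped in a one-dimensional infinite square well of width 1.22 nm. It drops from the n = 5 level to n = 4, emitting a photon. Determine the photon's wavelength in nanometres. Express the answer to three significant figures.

λ = 545 nm

E_1 = h²/(8m_eL²) = 4.048×10^-20 J, so ΔE = (5² − 4²)E_1 = 3.643×10^-19 J.
λ = hc/ΔE = (6.626×10^-34·2.998×10^8)/3.643×10^-19 = 5.45×10^-7 m = 545 nm.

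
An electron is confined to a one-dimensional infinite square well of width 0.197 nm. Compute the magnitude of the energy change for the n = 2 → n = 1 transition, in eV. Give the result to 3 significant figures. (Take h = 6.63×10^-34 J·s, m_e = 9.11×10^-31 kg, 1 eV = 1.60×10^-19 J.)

E_1 = h²/(8m_eL²) = 1.554×10^-18 J.
|ΔE| = |2² − 1²|·E_1 = 3·1.554×10^-18 J = 4.662×10^-18 J = 29.1 eV.

|ΔE| = 29.1 eV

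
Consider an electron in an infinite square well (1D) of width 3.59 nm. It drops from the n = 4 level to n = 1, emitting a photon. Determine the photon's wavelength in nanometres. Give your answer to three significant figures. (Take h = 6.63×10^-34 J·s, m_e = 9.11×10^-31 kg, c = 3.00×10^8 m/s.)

λ = 2.83×10^3 nm

E_1 = h²/(8m_eL²) = 4.680×10^-21 J, so ΔE = (4² − 1²)E_1 = 7.020×10^-20 J.
λ = hc/ΔE = (6.63×10^-34·3.00×10^8)/7.020×10^-20 = 2.83×10^-6 m = 2.83×10^3 nm.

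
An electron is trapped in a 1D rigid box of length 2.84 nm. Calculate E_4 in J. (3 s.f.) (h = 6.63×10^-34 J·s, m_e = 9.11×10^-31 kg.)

E_4 = 1.20×10^-19 J

For an infinite well E_n = n²h²/(8m_eL²), so E_1 = h²/(8m_eL²) = (6.63×10^-34)²/(8·9.11×10^-31·(2.84×10^-9 m)²) = 7.478×10^-21 J.
Then E_4 = 4²·E_1 = 16·7.478×10^-21 J = 1.20×10^-19 J.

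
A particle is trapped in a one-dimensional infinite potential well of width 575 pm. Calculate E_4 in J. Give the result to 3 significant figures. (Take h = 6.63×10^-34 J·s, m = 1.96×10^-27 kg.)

For an infinite well E_n = n²h²/(8mL²), so E_1 = h²/(8mL²) = (6.63×10^-34)²/(8·1.96×10^-27·(5.75×10^-10 m)²) = 8.479×10^-23 J.
Then E_4 = 4²·E_1 = 16·8.479×10^-23 J = 1.36×10^-21 J.

E_4 = 1.36×10^-21 J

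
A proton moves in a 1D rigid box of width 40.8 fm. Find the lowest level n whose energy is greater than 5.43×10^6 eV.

E_1 = h²/(8m_pL²) = 1.971×10^-14 J = 1.230×10^5 eV.
Need n² > 5.43×10^6/1.230×10^5 = 44.15, i.e. n > 6.645.
The smallest integer satisfying this is n = 7.

n = 7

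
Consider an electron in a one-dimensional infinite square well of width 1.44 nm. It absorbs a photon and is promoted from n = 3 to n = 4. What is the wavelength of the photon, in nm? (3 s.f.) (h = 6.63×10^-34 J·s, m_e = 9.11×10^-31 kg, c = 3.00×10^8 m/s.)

E_1 = h²/(8m_eL²) = 2.909×10^-20 J, so ΔE = (4² − 3²)E_1 = 2.036×10^-19 J.
λ = hc/ΔE = (6.63×10^-34·3.00×10^8)/2.036×10^-19 = 9.77×10^-7 m = 977 nm.

λ = 977 nm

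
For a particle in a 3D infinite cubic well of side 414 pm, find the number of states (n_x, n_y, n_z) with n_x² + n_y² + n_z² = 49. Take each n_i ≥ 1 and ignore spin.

degeneracy = 6

The level has n_x² + n_y² + n_z² = 49. The ordered positive-integer solutions are (2, 3, 6), (2, 6, 3), (3, 2, 6), (3, 6, 2), (6, 2, 3), (6, 3, 2).
That gives 6 states.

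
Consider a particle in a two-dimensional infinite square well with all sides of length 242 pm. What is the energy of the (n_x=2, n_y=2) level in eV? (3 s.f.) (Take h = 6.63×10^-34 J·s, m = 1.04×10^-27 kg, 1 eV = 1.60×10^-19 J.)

For a 2D rectangular well E = (h²/8m)·Σ n_i²/L_i² = (6.63×10^-34)²/(8·1.04×10^-27) · [2²/(242 pm)² + 2²/(242 pm)²].
Evaluating gives E = 7.217×10^-21 J = 0.0451 eV.

E = 0.0451 eV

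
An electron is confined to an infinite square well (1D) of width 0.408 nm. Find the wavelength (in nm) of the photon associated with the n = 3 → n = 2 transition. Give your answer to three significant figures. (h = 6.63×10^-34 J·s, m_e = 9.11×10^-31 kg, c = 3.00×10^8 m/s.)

E_1 = h²/(8m_eL²) = 3.623×10^-19 J, so ΔE = (3² − 2²)E_1 = 1.811×10^-18 J.
λ = hc/ΔE = (6.63×10^-34·3.00×10^8)/1.811×10^-18 = 1.10×10^-7 m = 110 nm.

λ = 110 nm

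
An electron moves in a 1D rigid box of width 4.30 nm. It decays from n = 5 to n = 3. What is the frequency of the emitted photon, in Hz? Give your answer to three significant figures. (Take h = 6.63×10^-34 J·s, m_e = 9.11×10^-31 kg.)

f = 7.87×10^13 Hz

E_1 = h²/(8m_eL²) = 3.262×10^-21 J and ΔE = (5² − 3²)E_1 = 5.219×10^-20 J.
f = ΔE/h = 5.219×10^-20/6.63×10^-34 = 7.87×10^13 Hz.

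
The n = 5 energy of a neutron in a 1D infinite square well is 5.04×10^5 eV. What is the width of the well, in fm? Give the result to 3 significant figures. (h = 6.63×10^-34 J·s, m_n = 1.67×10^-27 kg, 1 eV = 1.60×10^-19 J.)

L = 101 fm

From E_n = n²h²/(8m_nL²), L = n·h/√(8m_nE_n).
E_5 = 5.04×10^5 eV = 8.064×10^-14 J, so L = 5·6.63×10^-34/√(8·1.67×10^-27·8.064×10^-14) = 1.01×10^-13 m = 101 fm.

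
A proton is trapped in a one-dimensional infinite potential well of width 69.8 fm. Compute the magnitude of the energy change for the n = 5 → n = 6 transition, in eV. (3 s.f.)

E_1 = h²/(8m_pL²) = 6.733×10^-15 J.
|ΔE| = |5² − 6²|·E_1 = 11·6.733×10^-15 J = 7.406×10^-14 J = 4.62×10^5 eV.

|ΔE| = 4.62×10^5 eV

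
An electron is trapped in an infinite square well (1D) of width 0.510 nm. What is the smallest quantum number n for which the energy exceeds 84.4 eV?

E_1 = h²/(8m_eL²) = 2.316×10^-19 J = 1.446 eV.
Need n² > 84.4/1.446 = 58.37, i.e. n > 7.640.
The smallest integer satisfying this is n = 8.

n = 8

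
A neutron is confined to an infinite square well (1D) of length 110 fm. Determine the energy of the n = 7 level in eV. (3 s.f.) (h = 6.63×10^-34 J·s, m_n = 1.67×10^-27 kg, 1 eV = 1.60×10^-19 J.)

For an infinite well E_n = n²h²/(8m_nL²), so E_1 = h²/(8m_nL²) = (6.63×10^-34)²/(8·1.67×10^-27·(1.10×10^-13 m)²) = 2.719×10^-15 J.
Then E_7 = 7²·E_1 = 49·2.719×10^-15 J = 1.332×10^-13 J.
Converting, E_7 = 1.332×10^-13 J / (1.60×10^-19 J/eV) = 8.33×10^5 eV.

E_7 = 8.33×10^5 eV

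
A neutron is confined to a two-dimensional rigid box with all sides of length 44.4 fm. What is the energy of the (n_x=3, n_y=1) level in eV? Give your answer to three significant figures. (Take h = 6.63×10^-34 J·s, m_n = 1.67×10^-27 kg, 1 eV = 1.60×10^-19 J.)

E = 1.04×10^6 eV

For a 2D rectangular well E = (h²/8m_n)·Σ n_i²/L_i² = (6.63×10^-34)²/(8·1.67×10^-27) · [3²/(44.4 fm)² + 1²/(44.4 fm)²].
Evaluating gives E = 1.669×10^-13 J = 1.04×10^6 eV.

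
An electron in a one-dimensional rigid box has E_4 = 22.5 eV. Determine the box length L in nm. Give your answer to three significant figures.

From E_n = n²h²/(8m_eL²), L = n·h/√(8m_eE_n).
E_4 = 22.5 eV = 3.604×10^-18 J, so L = 4·6.626×10^-34/√(8·9.109×10^-31·3.604×10^-18) = 5.17×10^-10 m = 0.517 nm.

L = 0.517 nm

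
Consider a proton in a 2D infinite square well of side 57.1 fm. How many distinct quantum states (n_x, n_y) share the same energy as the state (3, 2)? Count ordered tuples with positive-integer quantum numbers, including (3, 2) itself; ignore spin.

degeneracy = 2

The level has n_x² + n_y² = 13. The ordered positive-integer solutions are (2, 3), (3, 2).
That gives 2 states.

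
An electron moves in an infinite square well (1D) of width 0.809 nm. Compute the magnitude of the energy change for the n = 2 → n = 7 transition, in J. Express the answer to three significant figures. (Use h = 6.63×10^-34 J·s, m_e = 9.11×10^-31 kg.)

|ΔE| = 4.15×10^-18 J

E_1 = h²/(8m_eL²) = 9.216×10^-20 J.
|ΔE| = |2² − 7²|·E_1 = 45·9.216×10^-20 J = 4.15×10^-18 J.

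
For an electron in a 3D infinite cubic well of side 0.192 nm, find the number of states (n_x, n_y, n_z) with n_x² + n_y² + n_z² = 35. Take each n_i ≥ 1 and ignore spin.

The level has n_x² + n_y² + n_z² = 35. The ordered positive-integer solutions are (1, 3, 5), (1, 5, 3), (3, 1, 5), (3, 5, 1), (5, 1, 3), (5, 3, 1).
That gives 6 states.

degeneracy = 6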